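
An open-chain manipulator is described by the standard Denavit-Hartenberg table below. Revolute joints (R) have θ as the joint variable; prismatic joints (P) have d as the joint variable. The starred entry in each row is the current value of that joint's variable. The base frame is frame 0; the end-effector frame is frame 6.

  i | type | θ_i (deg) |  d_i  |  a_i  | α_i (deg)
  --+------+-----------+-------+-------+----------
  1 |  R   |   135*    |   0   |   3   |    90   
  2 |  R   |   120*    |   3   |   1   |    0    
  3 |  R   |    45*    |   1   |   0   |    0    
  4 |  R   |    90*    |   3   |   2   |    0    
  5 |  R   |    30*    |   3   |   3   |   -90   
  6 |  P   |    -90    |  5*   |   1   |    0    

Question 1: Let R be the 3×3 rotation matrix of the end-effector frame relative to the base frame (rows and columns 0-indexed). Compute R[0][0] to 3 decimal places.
0.707

End-effector x-axis (col 0 of R) = (0.7071,0.7071,-0.0000)
R[0][0] = 0.7071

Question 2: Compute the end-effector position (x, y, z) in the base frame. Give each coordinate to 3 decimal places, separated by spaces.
after link 1: o_1 = (-2.1213, 2.1213, 0.0000)
after link 2: o_2 = (0.3536, 3.8891, 0.8660)
after link 3: o_3 = (1.0607, 4.5962, 0.8660)
after link 4: o_4 = (3.5480, 6.3515, -1.0658)
after link 5: o_5 = (5.1203, 9.0218, -3.9636)
after link 6: o_6 = (2.4123, 13.1440, -2.6695)

2.412 13.144 -2.670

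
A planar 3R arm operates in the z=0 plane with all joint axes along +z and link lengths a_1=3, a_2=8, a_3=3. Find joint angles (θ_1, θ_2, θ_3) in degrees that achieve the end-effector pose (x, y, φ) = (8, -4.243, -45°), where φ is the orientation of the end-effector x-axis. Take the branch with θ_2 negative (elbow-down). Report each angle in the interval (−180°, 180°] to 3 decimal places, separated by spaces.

95.310 -134.997 -5.312

wrist centre = target − a_3·(cos φ, sin φ) = (5.8787, -2.1217)
cos θ_2 = (39.0604−3²−8²)/(2·3·8) = -0.7071; θ_2 = -134.9974° (elbow-down)
β = atan2(-2.1217,5.8787) = -19.8451°; ψ = atan2(-5.6571,-2.6566) = -115.1549°
θ_1 = β − ψ = 95.3099°
θ_3 = φ − θ_1 − θ_2 = -5.3124° (wrapped to (-180°,180°])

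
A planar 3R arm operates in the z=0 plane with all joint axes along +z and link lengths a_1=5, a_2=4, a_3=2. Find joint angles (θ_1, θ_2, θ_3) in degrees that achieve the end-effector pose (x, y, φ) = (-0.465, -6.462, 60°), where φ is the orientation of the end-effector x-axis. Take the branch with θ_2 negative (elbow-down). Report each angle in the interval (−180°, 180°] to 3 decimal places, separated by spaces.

-80.276 -44.991 -174.733

wrist centre = target − a_3·(cos φ, sin φ) = (-1.4650, -8.1941)
cos θ_2 = (69.2887−5²−4²)/(2·5·4) = 0.7072; θ_2 = -44.9910° (elbow-down)
β = atan2(-8.1941,-1.4650) = -100.1367°; ψ = atan2(-2.8280,7.8289) = -19.8610°
θ_1 = β − ψ = -80.2757°
θ_3 = φ − θ_1 − θ_2 = -174.7332° (wrapped to (-180°,180°])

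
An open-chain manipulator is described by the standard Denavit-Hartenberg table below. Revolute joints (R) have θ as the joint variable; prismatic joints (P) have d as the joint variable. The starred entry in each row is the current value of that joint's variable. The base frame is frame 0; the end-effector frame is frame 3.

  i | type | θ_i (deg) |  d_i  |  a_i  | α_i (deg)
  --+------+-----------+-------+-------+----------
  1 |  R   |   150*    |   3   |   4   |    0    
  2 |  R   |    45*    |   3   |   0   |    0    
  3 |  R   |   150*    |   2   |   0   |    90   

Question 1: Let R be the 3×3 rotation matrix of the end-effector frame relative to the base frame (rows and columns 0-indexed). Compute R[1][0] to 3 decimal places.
-0.259

End-effector x-axis (col 0 of R) = (0.9659,-0.2588,0.0000)
R[1][0] = -0.2588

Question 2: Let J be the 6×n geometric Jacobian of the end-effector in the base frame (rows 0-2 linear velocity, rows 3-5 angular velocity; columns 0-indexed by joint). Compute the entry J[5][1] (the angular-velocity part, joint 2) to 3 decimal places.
axis z_1 = (0.0000,0.0000,1.0000); lever o_n−o_1 = (0.0000,0.0000,5.0000)
cross product → J_v[:, 1] = (0.0000,0.0000,0.0000)
J_ω[:, 1] = z_1
entry J[5][1] = 1.0000

1.000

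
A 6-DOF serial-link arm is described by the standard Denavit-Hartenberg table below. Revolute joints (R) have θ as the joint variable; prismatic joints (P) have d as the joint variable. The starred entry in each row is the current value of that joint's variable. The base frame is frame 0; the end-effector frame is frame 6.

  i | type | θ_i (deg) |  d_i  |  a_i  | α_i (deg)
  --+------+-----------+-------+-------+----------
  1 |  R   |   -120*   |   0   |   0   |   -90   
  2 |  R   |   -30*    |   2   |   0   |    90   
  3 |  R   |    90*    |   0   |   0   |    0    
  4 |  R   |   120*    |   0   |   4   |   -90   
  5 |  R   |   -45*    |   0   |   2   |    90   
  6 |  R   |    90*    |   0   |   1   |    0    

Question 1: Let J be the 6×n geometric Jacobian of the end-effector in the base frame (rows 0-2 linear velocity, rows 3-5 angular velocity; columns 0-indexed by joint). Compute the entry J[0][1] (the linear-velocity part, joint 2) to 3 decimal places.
0.435

axis z_1 = (0.8660,-0.5000,0.0000); lever o_n−o_1 = (0.8050,4.5406,-0.8697)
cross product → J_v[:, 1] = (0.4348,0.7532,4.3348)
J_ω[:, 1] = z_1
entry J[0][1] = 0.4348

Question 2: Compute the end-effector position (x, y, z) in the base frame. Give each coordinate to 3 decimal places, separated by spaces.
after link 1: o_1 = (0.0000, 0.0000, 0.0000)
after link 2: o_2 = (1.7321, -1.0000, 0.0000)
after link 3: o_3 = (1.7321, -1.0000, 0.0000)
after link 4: o_4 = (1.5000, 2.5981, -1.7321)
after link 5: o_5 = (1.7715, 4.4826, -1.1197)
after link 6: o_6 = (0.8050, 4.5406, -0.8697)

0.805 4.541 -0.870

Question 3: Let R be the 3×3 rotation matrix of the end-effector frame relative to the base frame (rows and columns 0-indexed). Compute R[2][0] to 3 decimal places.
0.250

End-effector x-axis (col 0 of R) = (-0.9665,0.0580,0.2500)
R[2][0] = 0.2500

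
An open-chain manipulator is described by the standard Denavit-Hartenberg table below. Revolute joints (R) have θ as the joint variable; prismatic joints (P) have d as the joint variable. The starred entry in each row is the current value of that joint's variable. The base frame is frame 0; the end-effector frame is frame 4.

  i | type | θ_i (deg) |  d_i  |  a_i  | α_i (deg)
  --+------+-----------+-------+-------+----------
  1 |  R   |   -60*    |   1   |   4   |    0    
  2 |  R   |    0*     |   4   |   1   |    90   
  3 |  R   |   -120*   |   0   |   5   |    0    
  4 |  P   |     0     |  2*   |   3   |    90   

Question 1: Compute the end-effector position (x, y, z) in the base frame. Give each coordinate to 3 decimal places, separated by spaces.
after link 1: o_1 = (2.0000, -3.4641, 1.0000)
after link 2: o_2 = (2.5000, -4.3301, 5.0000)
after link 3: o_3 = (1.2500, -2.1651, 0.6699)
after link 4: o_4 = (-1.2321, -1.8660, -1.9282)

-1.232 -1.866 -1.928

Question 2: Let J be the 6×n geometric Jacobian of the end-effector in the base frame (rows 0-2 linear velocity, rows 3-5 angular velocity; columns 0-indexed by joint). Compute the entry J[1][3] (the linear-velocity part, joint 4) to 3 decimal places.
-0.500

prismatic axis z_3 = (-0.8660,-0.5000,0.0000)
J_v[:, 3] = z_3; J_ω[:, 3] = (0,0,0)
entry J[1][3] = -0.5000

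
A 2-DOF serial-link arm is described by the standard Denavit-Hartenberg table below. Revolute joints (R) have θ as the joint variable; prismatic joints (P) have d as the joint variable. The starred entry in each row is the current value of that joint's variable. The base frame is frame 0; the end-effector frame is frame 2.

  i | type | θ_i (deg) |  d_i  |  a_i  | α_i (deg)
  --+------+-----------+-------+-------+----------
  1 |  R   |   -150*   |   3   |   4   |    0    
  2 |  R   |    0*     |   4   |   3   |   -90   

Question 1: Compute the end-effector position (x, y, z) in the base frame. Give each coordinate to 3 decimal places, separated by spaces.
-6.062 -3.500 7.000

after link 1: o_1 = (-3.4641, -2.0000, 3.0000)
after link 2: o_2 = (-6.0622, -3.5000, 7.0000)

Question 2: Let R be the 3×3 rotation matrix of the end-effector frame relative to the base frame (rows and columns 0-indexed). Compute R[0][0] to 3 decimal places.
-0.866

End-effector x-axis (col 0 of R) = (-0.8660,-0.5000,0.0000)
R[0][0] = -0.8660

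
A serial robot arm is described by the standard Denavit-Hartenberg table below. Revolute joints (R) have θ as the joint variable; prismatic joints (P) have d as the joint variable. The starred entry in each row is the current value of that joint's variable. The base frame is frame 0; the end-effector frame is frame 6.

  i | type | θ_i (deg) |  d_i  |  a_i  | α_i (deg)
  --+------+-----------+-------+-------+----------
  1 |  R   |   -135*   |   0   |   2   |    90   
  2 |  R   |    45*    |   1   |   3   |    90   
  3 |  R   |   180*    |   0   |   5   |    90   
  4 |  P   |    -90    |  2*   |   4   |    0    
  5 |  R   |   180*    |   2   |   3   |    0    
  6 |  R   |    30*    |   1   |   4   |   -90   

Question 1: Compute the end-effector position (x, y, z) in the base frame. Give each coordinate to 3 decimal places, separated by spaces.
-6.889 1.596 -1.742

after link 1: o_1 = (-1.4142, -1.4142, 0.0000)
after link 2: o_2 = (-3.6213, -2.2071, 2.1213)
after link 3: o_3 = (-1.1213, 0.2929, -1.4142)
after link 4: o_4 = (-0.5355, 3.7071, 1.4142)
after link 5: o_5 = (-3.4497, 3.6213, -0.7071)
after link 6: o_6 = (-6.8889, 1.5964, -1.7424)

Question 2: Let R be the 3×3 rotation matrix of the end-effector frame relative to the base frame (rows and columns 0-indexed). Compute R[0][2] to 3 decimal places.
End-effector z-axis (col 2 of R) = (-0.1830,-0.1830,0.9659)
R[0][2] = -0.1830

-0.183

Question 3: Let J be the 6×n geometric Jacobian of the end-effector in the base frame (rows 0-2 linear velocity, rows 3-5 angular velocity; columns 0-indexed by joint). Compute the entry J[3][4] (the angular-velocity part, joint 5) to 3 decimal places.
axis z_4 = (-0.7071,0.7071,0.0000); lever o_n−o_4 = (-6.3534,-2.1107,-3.1566)
cross product → J_v[:, 4] = (-2.2321,-2.2321,5.9850)
J_ω[:, 4] = z_4
entry J[3][4] = -0.7071

-0.707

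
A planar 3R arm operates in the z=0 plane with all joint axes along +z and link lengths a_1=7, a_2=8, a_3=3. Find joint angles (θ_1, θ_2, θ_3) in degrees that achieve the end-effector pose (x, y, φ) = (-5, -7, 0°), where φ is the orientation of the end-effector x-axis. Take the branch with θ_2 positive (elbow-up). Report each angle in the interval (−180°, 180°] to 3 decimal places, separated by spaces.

172.372 90.000 97.628

wrist centre = target − a_3·(cos φ, sin φ) = (-8.0000, -7.0000)
cos θ_2 = (113.0000−7²−8²)/(2·7·8) = 0.0000; θ_2 = 90.0000° (elbow-up)
β = atan2(-7.0000,-8.0000) = -138.8141°; ψ = atan2(8.0000,7.0000) = 48.8141°
θ_1 = β − ψ = -187.6281°
θ_3 = φ − θ_1 − θ_2 = 97.6281° (wrapped to (-180°,180°])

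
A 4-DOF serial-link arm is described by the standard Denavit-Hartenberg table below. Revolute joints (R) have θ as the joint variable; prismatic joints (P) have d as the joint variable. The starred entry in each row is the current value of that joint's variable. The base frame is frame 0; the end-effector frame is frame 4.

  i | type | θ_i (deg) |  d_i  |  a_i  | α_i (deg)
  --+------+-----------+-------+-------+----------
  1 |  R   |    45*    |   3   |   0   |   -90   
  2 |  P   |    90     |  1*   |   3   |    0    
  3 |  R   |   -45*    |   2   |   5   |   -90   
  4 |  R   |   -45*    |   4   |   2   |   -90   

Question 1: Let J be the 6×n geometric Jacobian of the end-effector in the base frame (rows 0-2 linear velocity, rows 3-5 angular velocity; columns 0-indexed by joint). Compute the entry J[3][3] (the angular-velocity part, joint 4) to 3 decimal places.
axis z_3 = (-0.5000,-0.5000,-0.7071); lever o_n−o_3 = (-2.2929,-0.2929,-3.8284)
cross product → J_v[:, 3] = (1.7071,-0.2929,-1.0000)
J_ω[:, 3] = z_3
entry J[3][3] = -0.5000

-0.500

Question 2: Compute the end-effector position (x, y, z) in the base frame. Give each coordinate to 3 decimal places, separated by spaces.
-1.914 4.328 -7.364

after link 1: o_1 = (0.0000, 0.0000, 3.0000)
after link 2: o_2 = (-0.7071, 0.7071, 0.0000)
after link 3: o_3 = (0.3787, 4.6213, -3.5355)
after link 4: o_4 = (-1.9142, 4.3284, -7.3640)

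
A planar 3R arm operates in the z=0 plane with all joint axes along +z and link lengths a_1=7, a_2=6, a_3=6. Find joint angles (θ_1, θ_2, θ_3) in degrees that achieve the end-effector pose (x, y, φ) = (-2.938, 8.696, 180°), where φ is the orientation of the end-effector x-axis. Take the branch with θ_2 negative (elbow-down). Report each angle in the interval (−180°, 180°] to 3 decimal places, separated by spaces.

111.204 -90.003 158.798

wrist centre = target − a_3·(cos φ, sin φ) = (3.0620, 8.6960)
cos θ_2 = (84.9963−7²−6²)/(2·7·6) = -0.0000; θ_2 = -90.0026° (elbow-down)
β = atan2(8.6960,3.0620) = 70.6020°; ψ = atan2(-6.0000,6.9997) = -40.6024°
θ_1 = β − ψ = 111.2044°
θ_3 = φ − θ_1 − θ_2 = 158.7982° (wrapped to (-180°,180°])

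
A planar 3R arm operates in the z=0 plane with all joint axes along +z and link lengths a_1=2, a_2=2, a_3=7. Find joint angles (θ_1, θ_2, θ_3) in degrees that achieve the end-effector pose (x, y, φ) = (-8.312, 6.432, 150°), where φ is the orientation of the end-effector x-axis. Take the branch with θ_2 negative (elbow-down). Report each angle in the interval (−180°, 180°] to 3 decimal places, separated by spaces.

149.993 -44.985 44.992

wrist centre = target − a_3·(cos φ, sin φ) = (-2.2498, 2.9320)
cos θ_2 = (13.6583−2²−2²)/(2·2·2) = 0.7073; θ_2 = -44.9851° (elbow-down)
β = atan2(2.9320,-2.2498) = 127.5002°; ψ = atan2(-1.4138,3.4146) = -22.4926°
θ_1 = β − ψ = 149.9928°
θ_3 = φ − θ_1 − θ_2 = 44.9923° (wrapped to (-180°,180°])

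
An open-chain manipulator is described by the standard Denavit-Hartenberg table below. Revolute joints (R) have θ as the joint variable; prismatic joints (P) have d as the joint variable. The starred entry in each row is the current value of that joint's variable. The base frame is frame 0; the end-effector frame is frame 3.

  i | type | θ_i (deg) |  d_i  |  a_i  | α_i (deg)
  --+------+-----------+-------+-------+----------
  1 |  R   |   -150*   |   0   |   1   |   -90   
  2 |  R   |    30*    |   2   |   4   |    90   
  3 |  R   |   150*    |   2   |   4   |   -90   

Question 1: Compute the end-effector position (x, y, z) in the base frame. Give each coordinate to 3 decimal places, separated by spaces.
-0.134 -4.696 1.464

after link 1: o_1 = (-0.8660, -0.5000, 0.0000)
after link 2: o_2 = (-2.8660, -3.9641, -2.0000)
after link 3: o_3 = (-0.1340, -4.6962, 1.4641)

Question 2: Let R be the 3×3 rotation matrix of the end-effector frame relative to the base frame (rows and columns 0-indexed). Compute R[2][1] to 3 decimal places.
End-effector y-axis (col 1 of R) = (0.4330,0.2500,-0.8660)
R[2][1] = -0.8660

-0.866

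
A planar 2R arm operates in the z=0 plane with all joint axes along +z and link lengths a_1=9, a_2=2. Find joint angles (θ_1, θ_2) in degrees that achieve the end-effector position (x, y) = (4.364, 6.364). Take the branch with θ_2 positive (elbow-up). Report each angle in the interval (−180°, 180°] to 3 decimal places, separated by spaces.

45.000 134.998

cos θ_2 = (59.5450−9²−2²)/(2·9·2) = -0.7071; θ_2 = 134.9981° (elbow-up)
β = atan2(6.3640,4.3640) = 55.5603°; ψ = atan2(1.4143,7.5858) = 10.5607°
θ_1 = β − ψ = 44.9996°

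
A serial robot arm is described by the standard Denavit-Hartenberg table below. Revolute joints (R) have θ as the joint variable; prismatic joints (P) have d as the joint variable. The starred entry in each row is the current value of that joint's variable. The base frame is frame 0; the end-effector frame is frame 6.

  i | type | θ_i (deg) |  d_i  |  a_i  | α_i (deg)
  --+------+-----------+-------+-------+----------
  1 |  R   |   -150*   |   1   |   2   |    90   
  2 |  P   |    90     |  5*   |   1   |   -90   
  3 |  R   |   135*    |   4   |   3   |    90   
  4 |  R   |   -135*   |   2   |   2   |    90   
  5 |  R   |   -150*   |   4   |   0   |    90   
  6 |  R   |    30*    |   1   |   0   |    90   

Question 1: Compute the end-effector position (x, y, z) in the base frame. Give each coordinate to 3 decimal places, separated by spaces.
after link 1: o_1 = (-1.7321, -1.0000, 1.0000)
after link 2: o_2 = (-4.2321, 3.3301, 2.0000)
after link 3: o_3 = (0.2927, 3.4930, -0.1213)
after link 4: o_4 = (-0.7249, 2.4272, 2.2929)
after link 5: o_5 = (0.7246, 5.5734, 4.2929)
after link 6: o_6 = (1.4619, 5.0034, 4.6553)

1.462 5.003 4.655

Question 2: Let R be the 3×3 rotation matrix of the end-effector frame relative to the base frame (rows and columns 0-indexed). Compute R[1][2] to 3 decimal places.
End-effector z-axis (col 2 of R) = (-0.0288,-0.5625,-0.8263)
R[1][2] = -0.5625

-0.562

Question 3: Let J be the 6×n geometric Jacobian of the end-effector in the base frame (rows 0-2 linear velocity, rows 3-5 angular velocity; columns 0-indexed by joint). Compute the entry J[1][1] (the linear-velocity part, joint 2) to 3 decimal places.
prismatic axis z_1 = (-0.5000,0.8660,0.0000)
J_v[:, 1] = z_1; J_ω[:, 1] = (0,0,0)
entry J[1][1] = 0.8660

0.866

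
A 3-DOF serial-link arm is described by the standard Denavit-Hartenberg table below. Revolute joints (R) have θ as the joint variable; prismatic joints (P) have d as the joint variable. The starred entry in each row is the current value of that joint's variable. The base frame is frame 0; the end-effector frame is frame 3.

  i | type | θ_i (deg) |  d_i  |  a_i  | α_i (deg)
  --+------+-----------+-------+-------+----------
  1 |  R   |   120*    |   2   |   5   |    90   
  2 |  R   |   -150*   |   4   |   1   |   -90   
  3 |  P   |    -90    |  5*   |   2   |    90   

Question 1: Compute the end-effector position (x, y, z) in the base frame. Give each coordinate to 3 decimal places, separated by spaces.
1.879 8.745 -2.830

after link 1: o_1 = (-2.5000, 4.3301, 2.0000)
after link 2: o_2 = (1.3971, 5.5801, 1.5000)
after link 3: o_3 = (1.8792, 8.7452, -2.8301)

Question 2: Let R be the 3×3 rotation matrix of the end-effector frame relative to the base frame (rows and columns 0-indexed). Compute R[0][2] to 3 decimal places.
End-effector z-axis (col 2 of R) = (-0.4330,0.7500,0.5000)
R[0][2] = -0.4330

-0.433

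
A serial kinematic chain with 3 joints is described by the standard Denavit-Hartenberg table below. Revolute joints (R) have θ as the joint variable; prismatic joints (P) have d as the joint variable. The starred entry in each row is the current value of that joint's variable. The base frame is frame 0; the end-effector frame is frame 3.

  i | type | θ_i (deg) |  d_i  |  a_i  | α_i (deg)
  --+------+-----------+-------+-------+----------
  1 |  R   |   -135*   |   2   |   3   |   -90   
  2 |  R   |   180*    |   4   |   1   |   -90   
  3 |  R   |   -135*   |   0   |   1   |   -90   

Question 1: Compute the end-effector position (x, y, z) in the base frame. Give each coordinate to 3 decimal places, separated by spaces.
after link 1: o_1 = (-2.1213, -2.1213, 2.0000)
after link 2: o_2 = (1.4142, -4.2426, 2.0000)
after link 3: o_3 = (1.4142, -5.2426, 2.0000)

1.414 -5.243 2.000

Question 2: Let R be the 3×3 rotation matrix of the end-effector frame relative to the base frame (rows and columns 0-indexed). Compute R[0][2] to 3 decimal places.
End-effector z-axis (col 2 of R) = (1.0000,0.0000,-0.0000)
R[0][2] = 1.0000

1.000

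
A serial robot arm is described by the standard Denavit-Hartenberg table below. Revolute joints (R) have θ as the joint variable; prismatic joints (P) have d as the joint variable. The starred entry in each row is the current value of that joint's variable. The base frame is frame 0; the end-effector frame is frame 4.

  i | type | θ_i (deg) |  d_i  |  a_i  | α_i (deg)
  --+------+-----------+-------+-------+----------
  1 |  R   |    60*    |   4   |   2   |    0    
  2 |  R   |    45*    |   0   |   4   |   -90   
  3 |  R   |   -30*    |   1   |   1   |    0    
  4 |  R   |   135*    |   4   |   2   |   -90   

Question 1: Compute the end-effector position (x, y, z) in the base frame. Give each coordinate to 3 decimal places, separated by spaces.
after link 1: o_1 = (1.0000, 1.7321, 4.0000)
after link 2: o_2 = (-0.0353, 5.5958, 4.0000)
after link 3: o_3 = (-1.2253, 6.1735, 4.5000)
after link 4: o_4 = (-4.9551, 4.6382, 2.5681)

-4.955 4.638 2.568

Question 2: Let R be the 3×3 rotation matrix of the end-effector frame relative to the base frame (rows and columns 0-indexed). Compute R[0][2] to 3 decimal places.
0.250

End-effector z-axis (col 2 of R) = (0.2500,-0.9330,0.2588)
R[0][2] = 0.2500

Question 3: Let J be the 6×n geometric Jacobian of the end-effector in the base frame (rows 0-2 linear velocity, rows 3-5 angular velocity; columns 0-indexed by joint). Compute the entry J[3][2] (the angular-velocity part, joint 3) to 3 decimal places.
axis z_2 = (-0.9659,-0.2588,0.0000); lever o_n−o_2 = (-4.9198,-0.9576,-1.4319)
cross product → J_v[:, 2] = (0.3706,-1.3831,-0.3484)
J_ω[:, 2] = z_2
entry J[3][2] = -0.9659

-0.966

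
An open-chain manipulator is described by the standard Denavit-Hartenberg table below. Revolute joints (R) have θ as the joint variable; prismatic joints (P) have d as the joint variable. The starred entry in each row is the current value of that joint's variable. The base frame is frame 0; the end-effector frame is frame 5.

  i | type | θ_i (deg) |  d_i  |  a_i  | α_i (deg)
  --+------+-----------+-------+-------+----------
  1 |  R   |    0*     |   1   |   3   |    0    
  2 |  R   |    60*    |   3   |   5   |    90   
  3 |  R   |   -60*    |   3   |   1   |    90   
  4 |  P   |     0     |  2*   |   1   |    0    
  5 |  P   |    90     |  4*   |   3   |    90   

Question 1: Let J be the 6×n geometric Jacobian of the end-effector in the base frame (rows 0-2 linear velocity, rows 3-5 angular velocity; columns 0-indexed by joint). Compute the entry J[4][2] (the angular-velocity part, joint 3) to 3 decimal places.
axis z_2 = (0.8660,-0.5000,0.0000); lever o_n−o_2 = (3.0981,-6.6340,-4.7321)
cross product → J_v[:, 2] = (2.3660,4.0981,-4.1962)
J_ω[:, 2] = z_2
entry J[4][2] = -0.5000

-0.500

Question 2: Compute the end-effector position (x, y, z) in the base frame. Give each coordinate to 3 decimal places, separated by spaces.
after link 1: o_1 = (3.0000, 0.0000, 1.0000)
after link 2: o_2 = (5.5000, 4.3301, 4.0000)
after link 3: o_3 = (8.3481, 3.2631, 3.1340)
after link 4: o_4 = (7.7321, 2.1962, 1.2679)
after link 5: o_5 = (8.5981, -2.3038, -0.7321)

8.598 -2.304 -0.732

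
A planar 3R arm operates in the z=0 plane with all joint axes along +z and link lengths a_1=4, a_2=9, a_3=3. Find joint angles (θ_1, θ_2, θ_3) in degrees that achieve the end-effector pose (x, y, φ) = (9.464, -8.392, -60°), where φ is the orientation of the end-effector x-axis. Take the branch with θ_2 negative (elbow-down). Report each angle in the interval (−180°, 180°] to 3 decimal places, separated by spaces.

wrist centre = target − a_3·(cos φ, sin φ) = (7.9640, -5.7939)
cos θ_2 = (96.9948−4²−9²)/(2·4·9) = -0.0001; θ_2 = -90.0041° (elbow-down)
β = atan2(-5.7939,7.9640) = -36.0364°; ψ = atan2(-9.0000,3.9994) = -66.0409°
θ_1 = β − ψ = 30.0045°
θ_3 = φ − θ_1 − θ_2 = -0.0004° (wrapped to (-180°,180°])

30.005 -90.004 -0.000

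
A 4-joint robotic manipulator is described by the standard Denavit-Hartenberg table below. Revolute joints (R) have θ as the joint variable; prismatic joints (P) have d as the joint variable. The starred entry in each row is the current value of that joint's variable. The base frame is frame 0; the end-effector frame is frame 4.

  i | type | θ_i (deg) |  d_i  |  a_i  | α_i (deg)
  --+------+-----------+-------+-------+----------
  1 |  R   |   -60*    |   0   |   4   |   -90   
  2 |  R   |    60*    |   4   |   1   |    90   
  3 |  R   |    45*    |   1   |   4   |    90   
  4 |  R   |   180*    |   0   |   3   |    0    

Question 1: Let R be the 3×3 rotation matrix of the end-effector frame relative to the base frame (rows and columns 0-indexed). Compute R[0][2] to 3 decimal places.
-0.436

End-effector z-axis (col 2 of R) = (-0.4356,-0.6597,-0.6124)
R[0][2] = -0.4356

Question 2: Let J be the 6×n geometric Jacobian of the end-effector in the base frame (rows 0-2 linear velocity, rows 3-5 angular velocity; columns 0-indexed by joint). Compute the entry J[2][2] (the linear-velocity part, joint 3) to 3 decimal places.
0.612

axis z_2 = (0.4330,-0.7500,0.5000); lever o_n−o_2 = (1.2222,-0.7026,-0.1124)
cross product → J_v[:, 2] = (0.4356,0.6597,0.6124)
J_ω[:, 2] = z_2
entry J[2][2] = 0.6124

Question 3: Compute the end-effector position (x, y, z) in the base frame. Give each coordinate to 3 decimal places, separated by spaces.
after link 1: o_1 = (2.0000, -3.4641, 0.0000)
after link 2: o_2 = (5.7141, -1.8971, -0.8660)
after link 3: o_3 = (9.3037, -2.4576, -2.8155)
after link 4: o_4 = (6.9363, -2.5997, -0.9784)

6.936 -2.600 -0.978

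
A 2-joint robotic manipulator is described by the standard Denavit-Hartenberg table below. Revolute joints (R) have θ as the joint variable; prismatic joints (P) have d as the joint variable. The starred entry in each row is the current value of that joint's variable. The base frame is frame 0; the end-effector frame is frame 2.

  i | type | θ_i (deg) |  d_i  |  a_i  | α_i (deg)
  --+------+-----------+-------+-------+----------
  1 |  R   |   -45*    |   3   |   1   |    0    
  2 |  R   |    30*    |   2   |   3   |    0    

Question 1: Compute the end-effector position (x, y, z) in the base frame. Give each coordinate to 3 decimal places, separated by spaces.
3.605 -1.484 5.000

after link 1: o_1 = (0.7071, -0.7071, 3.0000)
after link 2: o_2 = (3.6049, -1.4836, 5.0000)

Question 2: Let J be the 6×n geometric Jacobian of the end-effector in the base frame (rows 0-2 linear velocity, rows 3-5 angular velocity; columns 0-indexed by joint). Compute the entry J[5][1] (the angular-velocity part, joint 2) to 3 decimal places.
axis z_1 = (0.0000,0.0000,1.0000); lever o_n−o_1 = (2.8978,-0.7765,2.0000)
cross product → J_v[:, 1] = (0.7765,2.8978,-0.0000)
J_ω[:, 1] = z_1
entry J[5][1] = 1.0000

1.000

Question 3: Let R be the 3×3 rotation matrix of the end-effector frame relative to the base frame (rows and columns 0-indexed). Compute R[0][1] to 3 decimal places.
End-effector y-axis (col 1 of R) = (0.2588,0.9659,0.0000)
R[0][1] = 0.2588

0.259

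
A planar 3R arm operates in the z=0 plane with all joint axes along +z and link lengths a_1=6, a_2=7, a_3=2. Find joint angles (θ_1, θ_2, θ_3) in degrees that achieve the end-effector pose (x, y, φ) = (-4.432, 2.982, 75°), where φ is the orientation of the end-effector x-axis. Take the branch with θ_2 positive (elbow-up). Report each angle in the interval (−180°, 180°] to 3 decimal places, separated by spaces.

wrist centre = target − a_3·(cos φ, sin φ) = (-4.9496, 1.0501)
cos θ_2 = (25.6017−6²−7²)/(2·6·7) = -0.7071; θ_2 = 135.0013° (elbow-up)
β = atan2(1.0501,-4.9496) = 168.0214°; ψ = atan2(4.9496,1.0501) = 78.0214°
θ_1 = β − ψ = 90.0000°
θ_3 = φ − θ_1 − θ_2 = -150.0012° (wrapped to (-180°,180°])

90.000 135.001 -150.001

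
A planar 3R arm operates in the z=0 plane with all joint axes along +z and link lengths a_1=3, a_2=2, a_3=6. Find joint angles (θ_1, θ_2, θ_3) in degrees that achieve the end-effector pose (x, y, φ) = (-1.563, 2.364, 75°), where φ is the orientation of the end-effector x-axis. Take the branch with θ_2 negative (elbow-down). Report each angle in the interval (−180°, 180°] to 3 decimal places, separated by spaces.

-114.474 -45.005 -125.521

wrist centre = target − a_3·(cos φ, sin φ) = (-3.1159, -3.4316)
cos θ_2 = (21.4845−3²−2²)/(2·3·2) = 0.7070; θ_2 = -45.0053° (elbow-down)
β = atan2(-3.4316,-3.1159) = -132.2400°; ψ = atan2(-1.4143,4.4141) = -17.7663°
θ_1 = β − ψ = -114.4737°
θ_3 = φ − θ_1 − θ_2 = -125.5210° (wrapped to (-180°,180°])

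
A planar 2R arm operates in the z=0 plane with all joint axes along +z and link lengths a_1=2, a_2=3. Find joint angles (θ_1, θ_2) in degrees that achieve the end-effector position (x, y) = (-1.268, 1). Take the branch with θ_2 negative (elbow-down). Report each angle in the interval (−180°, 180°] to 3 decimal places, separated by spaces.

-106.525 -149.999

cos θ_2 = (2.6078−2²−3²)/(2·2·3) = -0.8660; θ_2 = -149.9988° (elbow-down)
β = atan2(1.0000,-1.2680) = 141.7392°; ψ = atan2(-1.5001,-0.5980) = -111.7362°
θ_1 = β − ψ = 253.4754°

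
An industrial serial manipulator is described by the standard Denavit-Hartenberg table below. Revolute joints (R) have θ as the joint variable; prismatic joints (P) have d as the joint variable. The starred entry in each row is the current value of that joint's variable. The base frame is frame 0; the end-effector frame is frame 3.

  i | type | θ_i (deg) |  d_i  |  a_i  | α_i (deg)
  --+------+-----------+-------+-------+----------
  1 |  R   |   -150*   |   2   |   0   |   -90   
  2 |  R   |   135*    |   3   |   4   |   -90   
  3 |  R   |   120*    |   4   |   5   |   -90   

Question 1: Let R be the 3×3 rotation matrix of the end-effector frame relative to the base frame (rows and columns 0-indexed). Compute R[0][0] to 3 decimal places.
End-effector x-axis (col 0 of R) = (-0.7392,0.5732,0.3536)
R[0][0] = -0.7392

-0.739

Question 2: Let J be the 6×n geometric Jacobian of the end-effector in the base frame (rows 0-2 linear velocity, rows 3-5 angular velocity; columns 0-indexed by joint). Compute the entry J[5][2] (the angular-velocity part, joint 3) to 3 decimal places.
0.707

axis z_2 = (0.6124,0.3536,0.7071); lever o_n−o_2 = (-1.2465,4.2803,4.5962)
cross product → J_v[:, 2] = (-1.4017,-3.6960,3.0619)
J_ω[:, 2] = z_2
entry J[5][2] = 0.7071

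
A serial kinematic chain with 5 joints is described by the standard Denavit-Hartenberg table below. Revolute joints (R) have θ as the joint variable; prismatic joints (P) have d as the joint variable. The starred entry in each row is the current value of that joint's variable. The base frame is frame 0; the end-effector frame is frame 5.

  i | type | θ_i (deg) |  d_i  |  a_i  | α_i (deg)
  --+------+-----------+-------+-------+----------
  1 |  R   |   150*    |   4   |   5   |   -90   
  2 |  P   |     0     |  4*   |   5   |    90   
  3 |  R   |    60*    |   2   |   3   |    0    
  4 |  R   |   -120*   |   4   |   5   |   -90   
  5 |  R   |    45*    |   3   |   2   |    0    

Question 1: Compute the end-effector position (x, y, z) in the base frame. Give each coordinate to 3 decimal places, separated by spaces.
-16.258 6.450 8.586

after link 1: o_1 = (-4.3301, 2.5000, 4.0000)
after link 2: o_2 = (-10.6603, 1.5359, 4.0000)
after link 3: o_3 = (-13.2583, 0.0359, 6.0000)
after link 4: o_4 = (-13.2583, 5.0359, 10.0000)
after link 5: o_5 = (-16.2583, 6.4501, 8.5858)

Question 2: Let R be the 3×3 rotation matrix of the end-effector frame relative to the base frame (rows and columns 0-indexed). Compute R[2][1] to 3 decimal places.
End-effector y-axis (col 1 of R) = (0.0000,-0.7071,-0.7071)
R[2][1] = -0.7071

-0.707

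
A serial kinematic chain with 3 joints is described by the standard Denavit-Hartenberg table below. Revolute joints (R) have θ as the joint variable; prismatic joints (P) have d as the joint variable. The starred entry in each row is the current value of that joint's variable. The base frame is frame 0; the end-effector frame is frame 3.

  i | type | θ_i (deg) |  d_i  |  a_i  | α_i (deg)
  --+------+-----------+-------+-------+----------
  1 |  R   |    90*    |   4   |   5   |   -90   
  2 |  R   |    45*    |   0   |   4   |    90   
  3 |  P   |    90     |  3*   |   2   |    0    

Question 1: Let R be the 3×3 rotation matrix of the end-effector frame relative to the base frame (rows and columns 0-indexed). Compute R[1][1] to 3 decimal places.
End-effector y-axis (col 1 of R) = (-0.0000,-0.7071,0.7071)
R[1][1] = -0.7071

-0.707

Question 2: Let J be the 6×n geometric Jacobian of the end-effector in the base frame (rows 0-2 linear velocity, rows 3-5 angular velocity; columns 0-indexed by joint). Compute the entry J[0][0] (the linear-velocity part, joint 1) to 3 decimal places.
-9.950

axis z_0 = ẑ; lever o_n−o_0 = (-2.0000,9.9497,3.2929)
cross product → J_v[:, 0] = (-9.9497,-2.0000,0.0000)
J_ω[:, 0] = z_0
entry J[0][0] = -9.9497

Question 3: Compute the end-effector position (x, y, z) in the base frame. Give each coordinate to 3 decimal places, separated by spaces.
-2.000 9.950 3.293

after link 1: o_1 = (0.0000, 5.0000, 4.0000)
after link 2: o_2 = (0.0000, 7.8284, 1.1716)
after link 3: o_3 = (-2.0000, 9.9497, 3.2929)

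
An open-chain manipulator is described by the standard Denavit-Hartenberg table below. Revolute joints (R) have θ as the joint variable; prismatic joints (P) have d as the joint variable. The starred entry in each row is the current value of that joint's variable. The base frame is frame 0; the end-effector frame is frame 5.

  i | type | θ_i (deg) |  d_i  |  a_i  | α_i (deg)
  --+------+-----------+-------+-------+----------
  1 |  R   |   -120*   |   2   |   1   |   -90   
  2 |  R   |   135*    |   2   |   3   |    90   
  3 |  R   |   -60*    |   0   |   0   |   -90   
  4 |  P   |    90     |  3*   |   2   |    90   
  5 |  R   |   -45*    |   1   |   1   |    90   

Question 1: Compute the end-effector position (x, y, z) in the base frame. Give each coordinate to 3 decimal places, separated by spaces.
4.371 3.011 0.035

after link 1: o_1 = (-0.5000, -0.8660, 2.0000)
after link 2: o_2 = (2.2927, -0.0289, -0.1213)
after link 3: o_3 = (2.2927, -0.0289, -0.1213)
after link 4: o_4 = (5.2174, 2.0368, -0.5442)
after link 5: o_5 = (4.3715, 3.0108, 0.0352)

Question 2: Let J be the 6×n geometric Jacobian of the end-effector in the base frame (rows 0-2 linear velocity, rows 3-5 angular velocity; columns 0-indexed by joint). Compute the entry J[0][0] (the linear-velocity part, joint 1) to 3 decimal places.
-3.011

axis z_0 = ẑ; lever o_n−o_0 = (4.3715,3.0108,0.0352)
cross product → J_v[:, 0] = (-3.0108,4.3715,0.0000)
J_ω[:, 0] = z_0
entry J[0][0] = -3.0108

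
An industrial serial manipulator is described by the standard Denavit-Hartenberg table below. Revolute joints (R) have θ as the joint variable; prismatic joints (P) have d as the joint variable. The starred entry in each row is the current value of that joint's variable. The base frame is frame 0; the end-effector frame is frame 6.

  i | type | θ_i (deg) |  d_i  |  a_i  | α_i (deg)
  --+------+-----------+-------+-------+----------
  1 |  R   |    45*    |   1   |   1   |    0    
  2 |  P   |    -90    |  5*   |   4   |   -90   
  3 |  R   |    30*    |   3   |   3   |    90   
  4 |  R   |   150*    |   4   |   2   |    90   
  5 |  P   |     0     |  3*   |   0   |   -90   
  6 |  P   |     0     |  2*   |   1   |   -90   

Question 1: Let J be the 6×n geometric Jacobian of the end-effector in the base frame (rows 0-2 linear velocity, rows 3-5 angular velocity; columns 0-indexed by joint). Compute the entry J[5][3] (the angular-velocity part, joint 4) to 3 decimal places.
0.866

axis z_3 = (0.3536,-0.3536,0.8660); lever o_n−o_3 = (4.3467,1.4489,5.7452)
cross product → J_v[:, 3] = (-3.2860,1.7331,2.0490)
J_ω[:, 3] = z_3
entry J[5][3] = 0.8660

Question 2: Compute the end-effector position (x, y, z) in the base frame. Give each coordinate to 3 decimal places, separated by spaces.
after link 1: o_1 = (0.7071, 0.7071, 1.0000)
after link 2: o_2 = (3.5355, -2.1213, 6.0000)
after link 3: o_3 = (7.4940, -1.8371, 4.5000)
after link 4: o_4 = (8.5546, -1.4836, 8.8301)
after link 5: o_5 = (11.3103, -0.5650, 8.0801)
after link 6: o_6 = (11.8406, -0.3882, 10.2452)

11.841 -0.388 10.245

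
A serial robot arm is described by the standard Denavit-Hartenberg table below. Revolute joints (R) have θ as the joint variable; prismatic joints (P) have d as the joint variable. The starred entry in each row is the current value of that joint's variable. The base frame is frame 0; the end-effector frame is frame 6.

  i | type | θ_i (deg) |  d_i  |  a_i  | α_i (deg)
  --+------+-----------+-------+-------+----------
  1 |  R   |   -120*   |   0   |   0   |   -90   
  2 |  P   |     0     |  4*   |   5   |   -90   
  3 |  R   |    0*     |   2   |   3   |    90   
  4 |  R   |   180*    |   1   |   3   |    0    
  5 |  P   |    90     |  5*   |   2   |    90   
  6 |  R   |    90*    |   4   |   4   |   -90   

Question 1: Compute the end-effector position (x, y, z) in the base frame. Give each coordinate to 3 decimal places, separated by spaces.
after link 1: o_1 = (0.0000, 0.0000, 0.0000)
after link 2: o_2 = (0.9641, -6.3301, 0.0000)
after link 3: o_3 = (-0.5359, -8.9282, -2.0000)
after link 4: o_4 = (1.8301, -6.8301, -2.0000)
after link 5: o_5 = (6.1603, -9.3301, 0.0000)
after link 6: o_6 = (11.6244, -7.8660, 0.0000)

11.624 -7.866 0.000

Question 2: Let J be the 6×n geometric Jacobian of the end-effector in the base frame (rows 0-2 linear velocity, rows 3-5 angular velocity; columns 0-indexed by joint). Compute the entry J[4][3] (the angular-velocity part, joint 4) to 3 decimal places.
-0.500

axis z_3 = (0.8660,-0.5000,0.0000); lever o_n−o_3 = (12.1603,1.0622,2.0000)
cross product → J_v[:, 3] = (-1.0000,-1.7321,7.0000)
J_ω[:, 3] = z_3
entry J[4][3] = -0.5000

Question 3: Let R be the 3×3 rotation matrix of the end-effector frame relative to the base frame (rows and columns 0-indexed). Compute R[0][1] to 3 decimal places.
End-effector y-axis (col 1 of R) = (-0.5000,-0.8660,0.0000)
R[0][1] = -0.5000

-0.500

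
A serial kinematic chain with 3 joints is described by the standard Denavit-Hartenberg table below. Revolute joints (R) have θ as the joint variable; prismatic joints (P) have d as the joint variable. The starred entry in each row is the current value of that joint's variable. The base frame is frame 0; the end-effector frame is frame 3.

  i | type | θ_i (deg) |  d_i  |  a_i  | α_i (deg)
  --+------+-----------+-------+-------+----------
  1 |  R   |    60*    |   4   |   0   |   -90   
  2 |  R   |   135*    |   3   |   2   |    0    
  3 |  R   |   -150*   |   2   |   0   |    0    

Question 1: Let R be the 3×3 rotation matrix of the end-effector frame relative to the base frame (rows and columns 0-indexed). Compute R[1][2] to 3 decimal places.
0.500

End-effector z-axis (col 2 of R) = (-0.8660,0.5000,0.0000)
R[1][2] = 0.5000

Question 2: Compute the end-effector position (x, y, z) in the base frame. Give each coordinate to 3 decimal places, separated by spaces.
after link 1: o_1 = (0.0000, 0.0000, 4.0000)
after link 2: o_2 = (-3.3052, 0.2753, 2.5858)
after link 3: o_3 = (-5.0372, 1.2753, 2.5858)

-5.037 1.275 2.586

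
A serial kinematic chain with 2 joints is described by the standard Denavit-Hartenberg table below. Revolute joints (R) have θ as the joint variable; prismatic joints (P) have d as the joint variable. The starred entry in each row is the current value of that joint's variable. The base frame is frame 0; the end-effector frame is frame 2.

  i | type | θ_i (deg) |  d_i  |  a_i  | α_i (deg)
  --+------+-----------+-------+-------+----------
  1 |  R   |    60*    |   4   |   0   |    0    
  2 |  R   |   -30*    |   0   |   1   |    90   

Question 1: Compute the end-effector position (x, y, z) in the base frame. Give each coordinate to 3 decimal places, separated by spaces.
after link 1: o_1 = (0.0000, 0.0000, 4.0000)
after link 2: o_2 = (0.8660, 0.5000, 4.0000)

0.866 0.500 4.000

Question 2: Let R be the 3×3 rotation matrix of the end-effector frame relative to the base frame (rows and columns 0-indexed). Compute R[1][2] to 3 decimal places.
-0.866

End-effector z-axis (col 2 of R) = (0.5000,-0.8660,0.0000)
R[1][2] = -0.8660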